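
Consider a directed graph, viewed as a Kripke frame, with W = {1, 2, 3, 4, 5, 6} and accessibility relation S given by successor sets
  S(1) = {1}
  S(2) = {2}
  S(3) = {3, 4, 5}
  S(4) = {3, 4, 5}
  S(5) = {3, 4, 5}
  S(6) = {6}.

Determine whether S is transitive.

Transitive: yes — every two-step S-path is closed by a direct edge.

Yes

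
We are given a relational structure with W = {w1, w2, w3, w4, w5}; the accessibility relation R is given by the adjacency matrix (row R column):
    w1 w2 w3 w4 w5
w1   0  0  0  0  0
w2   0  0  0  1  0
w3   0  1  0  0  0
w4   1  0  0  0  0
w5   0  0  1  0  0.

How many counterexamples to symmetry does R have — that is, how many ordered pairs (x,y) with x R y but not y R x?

Enumerating: (w2,w4), (w3,w2), (w4,w1), (w5,w3).

4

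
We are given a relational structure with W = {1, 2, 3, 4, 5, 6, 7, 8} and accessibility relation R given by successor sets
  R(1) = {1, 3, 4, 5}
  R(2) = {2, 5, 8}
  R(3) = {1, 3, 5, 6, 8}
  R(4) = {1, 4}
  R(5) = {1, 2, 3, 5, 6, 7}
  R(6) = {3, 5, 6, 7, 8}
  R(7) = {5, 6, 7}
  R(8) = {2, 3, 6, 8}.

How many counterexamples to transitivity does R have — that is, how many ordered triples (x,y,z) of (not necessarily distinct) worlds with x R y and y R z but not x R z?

36

Enumerating: (1,3,6), (1,3,8), (1,5,2), (1,5,6), (1,5,7), (2,5,1), (2,5,3), (2,5,6), (2,5,7), (2,8,3), (2,8,6), (3,1,4), … and 24 more.
Total: 36.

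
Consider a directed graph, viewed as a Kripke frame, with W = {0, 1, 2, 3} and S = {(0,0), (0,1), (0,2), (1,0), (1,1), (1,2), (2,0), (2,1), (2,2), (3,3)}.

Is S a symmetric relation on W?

Symmetric: yes — every pair in S has its reverse in S.

Yes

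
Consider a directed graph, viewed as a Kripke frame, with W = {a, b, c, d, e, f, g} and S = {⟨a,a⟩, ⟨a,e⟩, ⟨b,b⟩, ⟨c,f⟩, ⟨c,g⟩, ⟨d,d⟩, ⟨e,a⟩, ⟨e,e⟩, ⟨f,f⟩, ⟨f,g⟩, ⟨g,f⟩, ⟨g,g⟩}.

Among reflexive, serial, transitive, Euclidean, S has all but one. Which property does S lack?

reflexive

Reflexive: no — c is not related to itself.
Serial: yes — every world has a successor (e.g. a S a).
Transitive: yes — every two-step S-path is closed by a direct edge.
Euclidean: yes — any two successors of a common world are S-related.
Only reflexive fails.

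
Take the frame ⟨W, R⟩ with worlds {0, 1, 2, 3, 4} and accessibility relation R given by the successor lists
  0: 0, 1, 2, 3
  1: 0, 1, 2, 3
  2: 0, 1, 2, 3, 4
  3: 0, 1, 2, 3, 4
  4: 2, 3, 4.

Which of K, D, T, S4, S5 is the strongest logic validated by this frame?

Serial (axiom D): yes — every world has a successor (e.g. 0 R 0).
Reflexive (axiom T): yes — every world is R-related to itself.
Transitive (axiom 4): no — 0 R 2 and 2 R 4, but not 0 R 4.
Euclidean (axiom 5): no — 2 R 0 and 2 R 4, but not 0 R 4.
So F validates K, D, T; S4 would additionally require R to be transitive. The strongest is T.

T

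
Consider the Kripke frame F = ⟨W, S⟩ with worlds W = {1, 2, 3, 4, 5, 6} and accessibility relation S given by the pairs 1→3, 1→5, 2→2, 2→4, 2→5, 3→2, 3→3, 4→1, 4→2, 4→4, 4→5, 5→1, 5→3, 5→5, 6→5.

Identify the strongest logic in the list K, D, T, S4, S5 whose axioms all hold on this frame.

Serial (axiom D): yes — every world has a successor (e.g. 1 S 3).
Reflexive (axiom T): no — 1 is not related to itself.
Transitive (axiom 4): no — 1 S 3 and 3 S 2, but not 1 S 2.
Euclidean (axiom 5): no — 1 S 3 and 1 S 5, but not 3 S 5.
So F validates K, D; T would additionally require S to be reflexive. The strongest is D.

D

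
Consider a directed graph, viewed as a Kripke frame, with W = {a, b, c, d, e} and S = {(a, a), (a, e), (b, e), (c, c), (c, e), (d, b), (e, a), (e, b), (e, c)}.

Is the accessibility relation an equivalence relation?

No

Reflexive: no — b is not related to itself.
Symmetric: no — d S b but not b S d.
Transitive: no — a S e and e S b, but not a S b.
So S is not an equivalence relation.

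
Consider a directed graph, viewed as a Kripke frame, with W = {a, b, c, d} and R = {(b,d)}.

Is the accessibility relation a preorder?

No

Reflexive: no — a is not related to itself.
Transitive: yes — every two-step R-path is closed by a direct edge.
So R is not a preorder.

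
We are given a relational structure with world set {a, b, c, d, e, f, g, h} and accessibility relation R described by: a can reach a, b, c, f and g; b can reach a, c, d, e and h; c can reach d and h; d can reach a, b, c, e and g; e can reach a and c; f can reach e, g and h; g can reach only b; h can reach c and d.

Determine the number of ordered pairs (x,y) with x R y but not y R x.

16

Enumerating: (a,c), (a,f), (a,g), (b,c), (b,e), (b,h), (d,a), (d,e), (d,g), (e,a), (e,c), (f,e), (f,g), (f,h), (g,b), (h,d).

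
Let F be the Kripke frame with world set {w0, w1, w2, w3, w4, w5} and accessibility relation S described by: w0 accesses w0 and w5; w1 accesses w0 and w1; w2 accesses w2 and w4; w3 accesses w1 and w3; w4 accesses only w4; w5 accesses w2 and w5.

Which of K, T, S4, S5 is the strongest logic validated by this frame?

T

Reflexive (axiom T): yes — every world is S-related to itself.
Transitive (axiom 4): no — w0 S w5 and w5 S w2, but not w0 S w2.
Euclidean (axiom 5): no — w0 S w5 and w0 S w0, but not w5 S w0.
So F validates K, T; S4 would additionally require S to be transitive. The strongest is T.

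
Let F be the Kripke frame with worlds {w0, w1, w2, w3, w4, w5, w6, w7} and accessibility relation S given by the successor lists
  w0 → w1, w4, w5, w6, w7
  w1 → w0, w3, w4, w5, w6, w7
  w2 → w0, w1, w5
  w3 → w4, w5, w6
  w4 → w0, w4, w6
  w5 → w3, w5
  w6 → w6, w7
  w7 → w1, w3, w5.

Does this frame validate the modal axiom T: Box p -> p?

The schema T characterises exactly the reflexive frames.
Reflexive: no — w0 is not related to itself.

No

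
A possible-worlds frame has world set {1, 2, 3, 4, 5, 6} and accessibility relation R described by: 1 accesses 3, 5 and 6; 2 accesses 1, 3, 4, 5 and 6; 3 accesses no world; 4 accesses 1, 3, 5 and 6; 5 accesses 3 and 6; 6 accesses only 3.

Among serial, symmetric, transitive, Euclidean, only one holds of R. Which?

Serial: no — 3 has no R-successor.
Symmetric: no — 1 R 3 but not 3 R 1.
Transitive: yes — every two-step R-path is closed by a direct edge.
Euclidean: no — 1 R 3 and 1 R 5, but not 3 R 5.
Only transitive holds.

transitive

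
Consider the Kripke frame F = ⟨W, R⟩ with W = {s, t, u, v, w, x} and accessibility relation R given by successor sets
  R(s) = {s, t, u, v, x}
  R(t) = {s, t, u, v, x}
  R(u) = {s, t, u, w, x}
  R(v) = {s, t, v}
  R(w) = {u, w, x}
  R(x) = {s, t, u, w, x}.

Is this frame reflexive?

Yes

Reflexive: yes — every world is R-related to itself.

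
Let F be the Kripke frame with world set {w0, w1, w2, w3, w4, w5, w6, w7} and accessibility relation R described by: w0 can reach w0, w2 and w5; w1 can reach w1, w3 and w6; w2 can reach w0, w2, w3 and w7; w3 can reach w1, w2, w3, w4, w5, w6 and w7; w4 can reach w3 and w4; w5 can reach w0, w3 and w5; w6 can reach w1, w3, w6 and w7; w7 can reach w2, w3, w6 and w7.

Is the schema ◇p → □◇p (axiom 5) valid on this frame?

Axiom 5 corresponds to the accessibility relation being Euclidean.
Euclidean: no — w0 R w2 and w0 R w5, but not w2 R w5.

No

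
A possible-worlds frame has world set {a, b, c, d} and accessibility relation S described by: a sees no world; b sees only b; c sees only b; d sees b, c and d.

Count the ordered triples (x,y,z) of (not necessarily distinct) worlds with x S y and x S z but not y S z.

4

Enumerating: (d,b,c), (d,b,d), (d,c,c), (d,c,d).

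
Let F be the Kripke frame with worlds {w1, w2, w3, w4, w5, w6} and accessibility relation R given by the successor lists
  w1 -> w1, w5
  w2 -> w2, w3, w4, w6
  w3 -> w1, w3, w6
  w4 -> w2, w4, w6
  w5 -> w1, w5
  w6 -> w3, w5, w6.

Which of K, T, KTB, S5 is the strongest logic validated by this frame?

Reflexive (axiom T): yes — every world is R-related to itself.
Symmetric (axiom B): no — w2 R w3 but not w3 R w2.
Euclidean (axiom 5): no — w2 R w3 and w2 R w4, but not w3 R w4.
So F validates K, T; KTB would additionally require R to be symmetric. The strongest is T.

T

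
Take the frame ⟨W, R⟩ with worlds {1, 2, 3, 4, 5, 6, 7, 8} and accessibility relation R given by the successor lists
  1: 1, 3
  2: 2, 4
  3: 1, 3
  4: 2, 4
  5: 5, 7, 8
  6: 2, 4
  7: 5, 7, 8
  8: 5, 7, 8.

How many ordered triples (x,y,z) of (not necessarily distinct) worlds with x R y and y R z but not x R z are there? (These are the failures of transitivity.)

R is transitive; there are no such tuples.

0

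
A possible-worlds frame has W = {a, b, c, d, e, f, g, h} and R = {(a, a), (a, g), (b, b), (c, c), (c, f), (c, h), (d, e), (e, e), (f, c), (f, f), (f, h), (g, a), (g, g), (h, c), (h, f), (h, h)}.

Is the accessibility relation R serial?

Yes

Serial: yes — every world has a successor (e.g. a R a).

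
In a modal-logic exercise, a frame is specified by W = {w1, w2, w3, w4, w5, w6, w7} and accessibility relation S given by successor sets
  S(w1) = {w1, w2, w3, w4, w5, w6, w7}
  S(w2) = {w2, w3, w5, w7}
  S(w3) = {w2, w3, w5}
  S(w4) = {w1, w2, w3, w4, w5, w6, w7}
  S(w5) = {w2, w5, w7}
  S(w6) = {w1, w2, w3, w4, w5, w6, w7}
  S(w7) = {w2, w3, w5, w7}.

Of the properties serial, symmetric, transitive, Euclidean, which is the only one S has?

serial

Serial: yes — every world has a successor (e.g. w1 S w1).
Symmetric: no — w1 S w2 but not w2 S w1.
Transitive: no — w3 S w2 and w2 S w7, but not w3 S w7.
Euclidean: no — w1 S w2 and w1 S w4, but not w2 S w4.
Only serial holds.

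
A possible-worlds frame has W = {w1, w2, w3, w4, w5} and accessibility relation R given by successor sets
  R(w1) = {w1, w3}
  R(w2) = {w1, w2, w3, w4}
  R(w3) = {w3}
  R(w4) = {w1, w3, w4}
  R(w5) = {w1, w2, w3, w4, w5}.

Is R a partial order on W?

Yes

Reflexive: yes — every world is R-related to itself.
Transitive: yes — every two-step R-path is closed by a direct edge.
Antisymmetric: yes — no distinct pair is related both ways.
So R is a partial order.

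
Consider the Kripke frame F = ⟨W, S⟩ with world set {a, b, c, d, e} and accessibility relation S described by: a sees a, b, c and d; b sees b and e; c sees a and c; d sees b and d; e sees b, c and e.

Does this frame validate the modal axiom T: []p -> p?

Yes

By correspondence theory, T is valid on a frame iff S is reflexive.
Reflexive: yes — every world is S-related to itself.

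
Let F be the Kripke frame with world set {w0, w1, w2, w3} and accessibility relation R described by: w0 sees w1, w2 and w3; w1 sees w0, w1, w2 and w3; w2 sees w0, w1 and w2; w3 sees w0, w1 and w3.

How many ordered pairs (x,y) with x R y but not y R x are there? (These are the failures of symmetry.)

0

R is symmetric; there are no such tuples.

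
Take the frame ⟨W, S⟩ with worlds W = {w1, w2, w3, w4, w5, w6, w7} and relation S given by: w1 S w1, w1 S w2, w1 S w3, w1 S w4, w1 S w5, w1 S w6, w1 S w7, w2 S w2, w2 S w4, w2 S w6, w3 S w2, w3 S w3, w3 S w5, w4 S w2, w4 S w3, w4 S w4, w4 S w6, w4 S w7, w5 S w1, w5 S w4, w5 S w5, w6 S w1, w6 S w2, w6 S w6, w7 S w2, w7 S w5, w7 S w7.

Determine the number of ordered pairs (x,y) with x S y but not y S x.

Enumerating: (w1,w2), (w1,w3), (w1,w4), (w1,w7), (w3,w2), (w3,w5), (w4,w3), (w4,w6), (w4,w7), (w5,w4), (w7,w2), (w7,w5).

12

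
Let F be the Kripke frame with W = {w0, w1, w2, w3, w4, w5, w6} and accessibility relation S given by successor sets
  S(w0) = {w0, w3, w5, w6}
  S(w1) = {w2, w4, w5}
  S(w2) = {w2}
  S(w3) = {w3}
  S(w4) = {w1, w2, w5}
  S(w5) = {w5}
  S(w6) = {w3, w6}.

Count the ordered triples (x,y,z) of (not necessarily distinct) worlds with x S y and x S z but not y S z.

19

Enumerating: (w0,w3,w0), (w0,w3,w5), (w0,w3,w6), (w0,w5,w0), (w0,w5,w3), (w0,w5,w6), (w0,w6,w0), (w0,w6,w5), (w1,w2,w4), (w1,w2,w5), (w1,w4,w4), (w1,w5,w2), … and 7 more.
Total: 19.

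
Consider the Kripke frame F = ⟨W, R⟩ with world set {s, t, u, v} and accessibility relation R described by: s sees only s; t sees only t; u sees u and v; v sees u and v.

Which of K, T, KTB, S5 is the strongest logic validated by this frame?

Reflexive (axiom T): yes — every world is R-related to itself.
Symmetric (axiom B): yes — every pair in R has its reverse in R.
Euclidean (axiom 5): yes — any two successors of a common world are R-related.
So F validates K, T, KTB, S5. The strongest is S5.

S5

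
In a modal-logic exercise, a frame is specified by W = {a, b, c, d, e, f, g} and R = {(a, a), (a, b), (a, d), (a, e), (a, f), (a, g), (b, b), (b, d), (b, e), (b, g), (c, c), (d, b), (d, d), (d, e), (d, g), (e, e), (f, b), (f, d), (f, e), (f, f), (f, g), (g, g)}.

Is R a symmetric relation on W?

Symmetric: no — a R b but not b R a.

No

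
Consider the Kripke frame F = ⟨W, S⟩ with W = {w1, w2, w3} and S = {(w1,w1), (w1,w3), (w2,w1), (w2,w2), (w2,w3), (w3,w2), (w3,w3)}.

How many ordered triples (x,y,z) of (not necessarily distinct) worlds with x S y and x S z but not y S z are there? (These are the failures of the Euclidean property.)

3

Enumerating: (w1,w3,w1), (w2,w1,w2), (w2,w3,w1).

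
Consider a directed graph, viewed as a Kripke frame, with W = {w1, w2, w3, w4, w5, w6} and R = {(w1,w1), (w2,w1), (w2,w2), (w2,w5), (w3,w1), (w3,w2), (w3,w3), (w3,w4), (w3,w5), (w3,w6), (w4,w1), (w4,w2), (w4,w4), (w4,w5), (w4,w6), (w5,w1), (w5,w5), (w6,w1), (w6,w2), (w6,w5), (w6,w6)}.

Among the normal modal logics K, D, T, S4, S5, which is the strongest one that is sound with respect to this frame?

Serial (axiom D): yes — every world has a successor (e.g. w1 R w1).
Reflexive (axiom T): yes — every world is R-related to itself.
Transitive (axiom 4): yes — every two-step R-path is closed by a direct edge.
Euclidean (axiom 5): no — w2 R w1 and w2 R w5, but not w1 R w5.
So F validates K, D, T, S4; S5 would additionally require R to be Euclidean. The strongest is S4.

S4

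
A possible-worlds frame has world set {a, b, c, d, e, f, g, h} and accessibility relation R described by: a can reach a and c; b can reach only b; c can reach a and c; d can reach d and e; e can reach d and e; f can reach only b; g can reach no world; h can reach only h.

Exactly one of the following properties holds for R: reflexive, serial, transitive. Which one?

Reflexive: no — f is not related to itself.
Serial: no — g has no R-successor.
Transitive: yes — every two-step R-path is closed by a direct edge.
Only transitive holds.

transitive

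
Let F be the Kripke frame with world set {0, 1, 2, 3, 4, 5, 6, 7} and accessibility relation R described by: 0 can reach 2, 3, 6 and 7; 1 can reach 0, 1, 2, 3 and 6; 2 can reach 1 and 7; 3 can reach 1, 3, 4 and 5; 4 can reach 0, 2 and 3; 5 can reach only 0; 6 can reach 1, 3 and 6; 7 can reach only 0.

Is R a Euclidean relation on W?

No

Euclidean: no — 0 R 2 and 0 R 3, but not 2 R 3.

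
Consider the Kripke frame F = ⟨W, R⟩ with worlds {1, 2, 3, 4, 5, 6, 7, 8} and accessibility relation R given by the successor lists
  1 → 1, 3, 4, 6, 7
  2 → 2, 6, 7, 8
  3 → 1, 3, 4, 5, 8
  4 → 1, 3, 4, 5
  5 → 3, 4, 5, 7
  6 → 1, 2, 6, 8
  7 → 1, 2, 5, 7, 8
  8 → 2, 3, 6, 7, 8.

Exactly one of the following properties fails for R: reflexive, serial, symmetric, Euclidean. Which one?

Euclidean

Reflexive: yes — every world is R-related to itself.
Serial: yes — every world has a successor (e.g. 1 R 1).
Symmetric: yes — every pair in R has its reverse in R.
Euclidean: no — 1 R 3 and 1 R 6, but not 3 R 6.
Only Euclidean fails.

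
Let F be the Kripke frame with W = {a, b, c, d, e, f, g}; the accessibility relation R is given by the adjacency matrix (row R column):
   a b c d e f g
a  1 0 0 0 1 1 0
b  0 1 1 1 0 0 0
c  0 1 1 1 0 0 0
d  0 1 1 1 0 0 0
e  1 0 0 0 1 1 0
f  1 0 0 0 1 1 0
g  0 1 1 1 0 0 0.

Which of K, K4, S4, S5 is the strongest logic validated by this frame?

K4

Transitive (axiom 4): yes — every two-step R-path is closed by a direct edge.
Reflexive (axiom T): no — g is not related to itself.
Euclidean (axiom 5): yes — any two successors of a common world are R-related.
So F validates K, K4; S4 would additionally require R to be reflexive. The strongest is K4.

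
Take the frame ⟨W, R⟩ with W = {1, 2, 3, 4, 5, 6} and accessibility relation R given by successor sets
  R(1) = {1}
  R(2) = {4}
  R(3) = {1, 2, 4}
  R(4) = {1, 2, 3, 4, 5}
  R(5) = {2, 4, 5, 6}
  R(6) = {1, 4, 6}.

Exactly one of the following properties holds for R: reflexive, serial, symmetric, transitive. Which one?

Reflexive: no — 2 is not related to itself.
Serial: yes — every world has a successor (e.g. 1 R 1).
Symmetric: no — 3 R 1 but not 1 R 3.
Transitive: no — 2 R 4 and 4 R 1, but not 2 R 1.
Only serial holds.

serial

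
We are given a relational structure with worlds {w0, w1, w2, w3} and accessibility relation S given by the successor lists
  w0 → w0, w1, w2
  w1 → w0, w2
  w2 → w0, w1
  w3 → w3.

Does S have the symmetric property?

Symmetric: yes — every pair in S has its reverse in S.

Yes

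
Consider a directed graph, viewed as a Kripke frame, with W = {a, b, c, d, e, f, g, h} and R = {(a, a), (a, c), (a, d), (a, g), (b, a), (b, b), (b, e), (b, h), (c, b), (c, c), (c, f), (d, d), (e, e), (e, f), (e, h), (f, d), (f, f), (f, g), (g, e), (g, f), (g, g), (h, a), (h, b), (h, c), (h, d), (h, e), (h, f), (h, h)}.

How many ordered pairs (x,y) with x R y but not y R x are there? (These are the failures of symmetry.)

Enumerating: (a,c), (a,d), (a,g), (b,a), (b,e), (c,b), (c,f), (e,f), (f,d), (g,e), (h,a), (h,c), (h,d), (h,f).

14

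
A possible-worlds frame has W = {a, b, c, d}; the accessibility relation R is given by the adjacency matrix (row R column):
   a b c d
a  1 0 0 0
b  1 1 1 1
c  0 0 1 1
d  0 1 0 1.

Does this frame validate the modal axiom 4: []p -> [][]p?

By correspondence theory, 4 is valid on a frame iff R is transitive.
Transitive: no — c R d and d R b, but not c R b.

No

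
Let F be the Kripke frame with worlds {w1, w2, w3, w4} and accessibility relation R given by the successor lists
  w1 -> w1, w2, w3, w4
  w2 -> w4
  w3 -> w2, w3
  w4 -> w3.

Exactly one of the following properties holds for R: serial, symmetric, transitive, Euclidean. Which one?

serial

Serial: yes — every world has a successor (e.g. w1 R w1).
Symmetric: no — w1 R w2 but not w2 R w1.
Transitive: no — w2 R w4 and w4 R w3, but not w2 R w3.
Euclidean: no — w1 R w2 and w1 R w3, but not w2 R w3.
Only serial holds.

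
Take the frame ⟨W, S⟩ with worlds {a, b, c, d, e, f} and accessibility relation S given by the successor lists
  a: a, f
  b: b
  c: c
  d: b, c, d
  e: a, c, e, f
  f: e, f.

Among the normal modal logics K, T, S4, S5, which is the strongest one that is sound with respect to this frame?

Reflexive (axiom T): yes — every world is S-related to itself.
Transitive (axiom 4): no — a S f and f S e, but not a S e.
Euclidean (axiom 5): no — d S b and d S c, but not b S c.
So F validates K, T; S4 would additionally require S to be transitive. The strongest is T.

T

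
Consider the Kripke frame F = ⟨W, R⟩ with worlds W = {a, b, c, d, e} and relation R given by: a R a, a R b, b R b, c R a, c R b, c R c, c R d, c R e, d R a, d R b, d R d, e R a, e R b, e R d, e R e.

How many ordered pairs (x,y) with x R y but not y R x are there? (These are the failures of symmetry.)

10

Enumerating: (a,b), (c,a), (c,b), (c,d), (c,e), (d,a), (d,b), (e,a), (e,b), (e,d).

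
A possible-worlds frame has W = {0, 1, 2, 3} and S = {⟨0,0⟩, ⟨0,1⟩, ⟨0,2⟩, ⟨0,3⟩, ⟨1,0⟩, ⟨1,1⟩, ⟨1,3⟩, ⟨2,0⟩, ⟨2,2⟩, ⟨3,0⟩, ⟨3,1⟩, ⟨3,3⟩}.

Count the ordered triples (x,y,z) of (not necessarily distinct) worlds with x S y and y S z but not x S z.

4

Enumerating: (1,0,2), (2,0,1), (2,0,3), (3,0,2).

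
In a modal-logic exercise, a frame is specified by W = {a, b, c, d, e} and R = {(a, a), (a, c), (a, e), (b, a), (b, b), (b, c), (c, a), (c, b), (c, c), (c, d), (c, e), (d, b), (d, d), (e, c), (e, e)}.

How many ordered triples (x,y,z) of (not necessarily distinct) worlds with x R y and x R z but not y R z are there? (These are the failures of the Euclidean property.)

Enumerating: (a,e,a), (b,a,b), (c,a,b), (c,a,d), (c,b,d), (c,b,e), (c,d,a), (c,d,c), (c,d,e), (c,e,a), (c,e,b), (c,e,d), (d,b,d).

13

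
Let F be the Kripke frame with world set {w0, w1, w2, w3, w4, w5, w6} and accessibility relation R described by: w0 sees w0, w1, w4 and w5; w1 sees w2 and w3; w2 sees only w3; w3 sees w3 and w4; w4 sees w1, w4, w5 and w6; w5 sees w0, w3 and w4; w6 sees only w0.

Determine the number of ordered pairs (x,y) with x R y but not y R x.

10

Enumerating: (w0,w1), (w0,w4), (w1,w2), (w1,w3), (w2,w3), (w3,w4), (w4,w1), (w4,w6), (w5,w3), (w6,w0).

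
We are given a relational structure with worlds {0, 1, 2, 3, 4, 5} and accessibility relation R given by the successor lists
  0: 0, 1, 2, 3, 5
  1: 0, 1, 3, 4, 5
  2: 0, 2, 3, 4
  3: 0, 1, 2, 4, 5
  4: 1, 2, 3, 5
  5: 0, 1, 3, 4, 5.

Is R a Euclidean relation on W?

Euclidean: no — 0 R 1 and 0 R 2, but not 1 R 2.

No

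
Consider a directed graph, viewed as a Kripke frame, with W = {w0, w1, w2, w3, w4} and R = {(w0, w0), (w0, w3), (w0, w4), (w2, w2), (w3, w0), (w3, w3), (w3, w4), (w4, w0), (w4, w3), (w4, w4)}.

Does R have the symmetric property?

Yes

Symmetric: yes — every pair in R has its reverse in R.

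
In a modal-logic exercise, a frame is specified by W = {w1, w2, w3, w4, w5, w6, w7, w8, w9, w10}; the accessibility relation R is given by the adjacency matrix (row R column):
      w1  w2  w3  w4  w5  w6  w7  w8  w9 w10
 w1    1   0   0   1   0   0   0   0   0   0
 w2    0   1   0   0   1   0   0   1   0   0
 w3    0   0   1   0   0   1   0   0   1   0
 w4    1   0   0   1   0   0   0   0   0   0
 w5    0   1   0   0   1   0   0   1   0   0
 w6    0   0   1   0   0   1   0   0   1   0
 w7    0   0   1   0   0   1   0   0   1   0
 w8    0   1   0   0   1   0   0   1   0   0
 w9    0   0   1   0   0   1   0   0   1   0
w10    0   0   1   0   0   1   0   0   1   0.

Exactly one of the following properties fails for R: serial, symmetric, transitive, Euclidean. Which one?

symmetric

Serial: yes — every world has a successor (e.g. w1 R w1).
Symmetric: no — w10 R w3 but not w3 R w10.
Transitive: yes — every two-step R-path is closed by a direct edge.
Euclidean: yes — any two successors of a common world are R-related.
Only symmetric fails.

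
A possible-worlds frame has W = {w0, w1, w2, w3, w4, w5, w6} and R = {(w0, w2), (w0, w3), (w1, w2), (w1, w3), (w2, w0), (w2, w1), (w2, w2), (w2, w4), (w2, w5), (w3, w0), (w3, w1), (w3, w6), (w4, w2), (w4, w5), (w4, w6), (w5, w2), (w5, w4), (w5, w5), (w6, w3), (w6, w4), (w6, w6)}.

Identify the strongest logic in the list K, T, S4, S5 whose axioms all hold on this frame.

Reflexive (axiom T): no — w0 is not related to itself.
Transitive (axiom 4): no — w0 R w2 and w2 R w1, but not w0 R w1.
Euclidean (axiom 5): no — w0 R w2 and w0 R w3, but not w2 R w3.
So F validates K; T would additionally require R to be reflexive. The strongest is K.

K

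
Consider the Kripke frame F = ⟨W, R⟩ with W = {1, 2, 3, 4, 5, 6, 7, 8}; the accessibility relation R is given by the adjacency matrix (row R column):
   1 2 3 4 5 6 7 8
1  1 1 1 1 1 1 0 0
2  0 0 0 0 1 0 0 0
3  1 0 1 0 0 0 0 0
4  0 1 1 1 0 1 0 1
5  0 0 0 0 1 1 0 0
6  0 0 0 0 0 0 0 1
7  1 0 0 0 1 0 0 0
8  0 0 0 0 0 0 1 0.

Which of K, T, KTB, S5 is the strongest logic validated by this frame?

K

Reflexive (axiom T): no — 2 is not related to itself.
Symmetric (axiom B): no — 1 R 2 but not 2 R 1.
Euclidean (axiom 5): no — 1 R 2 and 1 R 3, but not 2 R 3.
So F validates K; T would additionally require R to be reflexive. The strongest is K.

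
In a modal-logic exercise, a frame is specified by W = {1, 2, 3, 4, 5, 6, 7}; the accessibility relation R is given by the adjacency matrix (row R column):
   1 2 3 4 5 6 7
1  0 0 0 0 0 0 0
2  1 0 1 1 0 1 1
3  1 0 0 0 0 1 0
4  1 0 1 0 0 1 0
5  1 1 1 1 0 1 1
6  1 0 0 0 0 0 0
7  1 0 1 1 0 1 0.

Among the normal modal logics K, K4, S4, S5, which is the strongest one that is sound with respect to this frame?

K4

Transitive (axiom 4): yes — every two-step R-path is closed by a direct edge.
Reflexive (axiom T): no — 1 is not related to itself.
Euclidean (axiom 5): no — 2 R 1 and 2 R 3, but not 1 R 3.
So F validates K, K4; S4 would additionally require R to be reflexive. The strongest is K4.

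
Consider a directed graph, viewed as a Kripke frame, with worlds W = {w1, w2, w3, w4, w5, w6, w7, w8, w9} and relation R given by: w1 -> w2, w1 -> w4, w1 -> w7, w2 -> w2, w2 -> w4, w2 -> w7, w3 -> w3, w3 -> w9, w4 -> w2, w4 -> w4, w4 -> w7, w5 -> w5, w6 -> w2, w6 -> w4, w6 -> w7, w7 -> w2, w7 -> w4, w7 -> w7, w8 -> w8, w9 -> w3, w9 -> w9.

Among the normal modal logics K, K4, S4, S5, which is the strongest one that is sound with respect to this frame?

Transitive (axiom 4): yes — every two-step R-path is closed by a direct edge.
Reflexive (axiom T): no — w1 is not related to itself.
Euclidean (axiom 5): yes — any two successors of a common world are R-related.
So F validates K, K4; S4 would additionally require R to be reflexive. The strongest is K4.

K4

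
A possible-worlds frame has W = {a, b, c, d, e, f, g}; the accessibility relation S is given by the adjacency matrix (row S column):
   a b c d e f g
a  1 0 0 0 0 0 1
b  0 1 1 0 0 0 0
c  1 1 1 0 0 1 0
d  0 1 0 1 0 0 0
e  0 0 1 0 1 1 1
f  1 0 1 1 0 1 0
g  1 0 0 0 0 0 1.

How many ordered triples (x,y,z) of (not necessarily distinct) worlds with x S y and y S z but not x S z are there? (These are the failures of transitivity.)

13

Enumerating: (b,c,a), (b,c,f), (c,a,g), (c,f,d), (d,b,c), (e,c,a), (e,c,b), (e,f,a), (e,f,d), (e,g,a), (f,a,g), (f,c,b), (f,d,b).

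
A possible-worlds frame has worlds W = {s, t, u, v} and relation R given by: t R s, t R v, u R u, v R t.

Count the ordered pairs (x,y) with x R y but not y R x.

Enumerating: (t,s).

1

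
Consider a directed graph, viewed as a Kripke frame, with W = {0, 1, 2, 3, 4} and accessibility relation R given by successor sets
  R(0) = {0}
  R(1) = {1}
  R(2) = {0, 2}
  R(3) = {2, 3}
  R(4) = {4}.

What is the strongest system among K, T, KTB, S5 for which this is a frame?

T

Reflexive (axiom T): yes — every world is R-related to itself.
Symmetric (axiom B): no — 2 R 0 but not 0 R 2.
Euclidean (axiom 5): no — 2 R 0 and 2 R 2, but not 0 R 2.
So F validates K, T; KTB would additionally require R to be symmetric. The strongest is T.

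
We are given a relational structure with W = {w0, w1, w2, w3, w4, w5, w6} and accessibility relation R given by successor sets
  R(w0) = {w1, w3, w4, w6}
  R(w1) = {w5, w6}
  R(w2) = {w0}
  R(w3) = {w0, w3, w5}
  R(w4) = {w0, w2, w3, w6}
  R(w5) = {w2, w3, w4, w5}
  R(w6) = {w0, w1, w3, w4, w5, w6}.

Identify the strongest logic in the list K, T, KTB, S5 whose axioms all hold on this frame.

K

Reflexive (axiom T): no — w0 is not related to itself.
Symmetric (axiom B): no — w0 R w1 but not w1 R w0.
Euclidean (axiom 5): no — w0 R w1 and w0 R w3, but not w1 R w3.
So F validates K; T would additionally require R to be reflexive. The strongest is K.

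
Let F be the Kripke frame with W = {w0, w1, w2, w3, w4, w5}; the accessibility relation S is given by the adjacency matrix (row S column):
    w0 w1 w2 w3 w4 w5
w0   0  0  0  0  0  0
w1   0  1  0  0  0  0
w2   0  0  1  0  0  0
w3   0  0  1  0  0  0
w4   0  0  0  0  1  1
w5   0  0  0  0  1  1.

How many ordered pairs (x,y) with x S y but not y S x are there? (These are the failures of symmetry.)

1

Enumerating: (w3,w2).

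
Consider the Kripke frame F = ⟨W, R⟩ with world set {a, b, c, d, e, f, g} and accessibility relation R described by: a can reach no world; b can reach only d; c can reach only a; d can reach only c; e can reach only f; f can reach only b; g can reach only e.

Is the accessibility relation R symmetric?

Symmetric: no — b R d but not d R b.

No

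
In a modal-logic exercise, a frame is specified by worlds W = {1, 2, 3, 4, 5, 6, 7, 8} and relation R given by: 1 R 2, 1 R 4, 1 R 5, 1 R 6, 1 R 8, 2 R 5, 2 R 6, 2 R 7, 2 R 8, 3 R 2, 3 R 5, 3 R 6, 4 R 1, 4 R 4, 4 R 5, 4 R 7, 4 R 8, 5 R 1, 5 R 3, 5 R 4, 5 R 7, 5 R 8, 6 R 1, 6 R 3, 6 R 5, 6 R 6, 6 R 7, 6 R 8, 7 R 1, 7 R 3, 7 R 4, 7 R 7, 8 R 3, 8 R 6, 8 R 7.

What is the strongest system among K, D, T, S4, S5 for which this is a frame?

Serial (axiom D): yes — every world has a successor (e.g. 1 R 2).
Reflexive (axiom T): no — 1 is not related to itself.
Transitive (axiom 4): no — 1 R 2 and 2 R 7, but not 1 R 7.
Euclidean (axiom 5): no — 1 R 2 and 1 R 4, but not 2 R 4.
So F validates K, D; T would additionally require R to be reflexive. The strongest is D.

D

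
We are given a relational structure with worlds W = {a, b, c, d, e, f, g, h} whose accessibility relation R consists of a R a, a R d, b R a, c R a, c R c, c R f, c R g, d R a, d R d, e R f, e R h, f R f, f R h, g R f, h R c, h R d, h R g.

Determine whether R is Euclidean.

No

Euclidean: no — c R a and c R f, but not a R f.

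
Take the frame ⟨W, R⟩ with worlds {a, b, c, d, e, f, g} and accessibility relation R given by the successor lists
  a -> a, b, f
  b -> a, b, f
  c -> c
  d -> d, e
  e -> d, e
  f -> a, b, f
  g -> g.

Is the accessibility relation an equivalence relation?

Reflexive: yes — every world is R-related to itself.
Symmetric: yes — every pair in R has its reverse in R.
Transitive: yes — every two-step R-path is closed by a direct edge.
So R is an equivalence relation.

Yes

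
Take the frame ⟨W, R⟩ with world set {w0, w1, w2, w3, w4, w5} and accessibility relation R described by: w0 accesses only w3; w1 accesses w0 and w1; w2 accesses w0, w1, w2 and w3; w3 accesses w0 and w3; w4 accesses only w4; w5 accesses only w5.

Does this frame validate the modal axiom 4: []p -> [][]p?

No

The schema 4 characterises exactly the transitive frames.
Transitive: no — w1 R w0 and w0 R w3, but not w1 R w3.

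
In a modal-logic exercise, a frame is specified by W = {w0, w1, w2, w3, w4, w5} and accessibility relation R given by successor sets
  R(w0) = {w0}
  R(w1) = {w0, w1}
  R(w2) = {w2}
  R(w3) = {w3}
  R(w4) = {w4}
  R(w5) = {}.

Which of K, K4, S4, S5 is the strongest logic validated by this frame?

Transitive (axiom 4): yes — every two-step R-path is closed by a direct edge.
Reflexive (axiom T): no — w5 is not related to itself.
Euclidean (axiom 5): no — w1 R w0 and w1 R w1, but not w0 R w1.
So F validates K, K4; S4 would additionally require R to be reflexive. The strongest is K4.

K4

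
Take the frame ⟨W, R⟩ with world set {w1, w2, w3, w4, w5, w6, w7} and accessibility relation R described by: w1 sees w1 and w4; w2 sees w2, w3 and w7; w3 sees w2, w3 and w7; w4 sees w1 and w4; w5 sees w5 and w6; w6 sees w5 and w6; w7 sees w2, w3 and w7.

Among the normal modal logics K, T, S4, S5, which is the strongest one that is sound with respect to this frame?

S5

Reflexive (axiom T): yes — every world is R-related to itself.
Transitive (axiom 4): yes — every two-step R-path is closed by a direct edge.
Euclidean (axiom 5): yes — any two successors of a common world are R-related.
So F validates K, T, S4, S5. The strongest is S5.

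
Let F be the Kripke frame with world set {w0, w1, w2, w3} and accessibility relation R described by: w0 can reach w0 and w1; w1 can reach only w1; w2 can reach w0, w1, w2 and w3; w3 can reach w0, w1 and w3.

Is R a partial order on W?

Reflexive: yes — every world is R-related to itself.
Transitive: yes — every two-step R-path is closed by a direct edge.
Antisymmetric: yes — no distinct pair is related both ways.
So R is a partial order.

Yes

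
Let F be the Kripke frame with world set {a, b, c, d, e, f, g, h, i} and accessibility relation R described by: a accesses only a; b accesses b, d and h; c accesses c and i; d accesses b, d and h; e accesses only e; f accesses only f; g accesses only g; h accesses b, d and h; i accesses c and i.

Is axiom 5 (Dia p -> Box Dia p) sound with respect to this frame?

Yes

The schema 5 characterises exactly the Euclidean frames.
Euclidean: yes — any two successors of a common world are R-related.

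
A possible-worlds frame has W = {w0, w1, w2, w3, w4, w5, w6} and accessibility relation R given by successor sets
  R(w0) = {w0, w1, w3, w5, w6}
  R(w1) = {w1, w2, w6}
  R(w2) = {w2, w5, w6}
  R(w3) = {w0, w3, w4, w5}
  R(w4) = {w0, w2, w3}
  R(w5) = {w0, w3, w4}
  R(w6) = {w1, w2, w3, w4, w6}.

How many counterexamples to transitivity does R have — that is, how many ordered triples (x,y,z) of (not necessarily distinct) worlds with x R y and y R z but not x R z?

Enumerating: (w0,w1,w2), (w0,w3,w4), (w0,w5,w4), (w0,w6,w2), (w0,w6,w4), (w1,w2,w5), (w1,w6,w3), (w1,w6,w4), (w2,w5,w0), (w2,w5,w3), (w2,w5,w4), (w2,w6,w1), … and 21 more.
Total: 33.

33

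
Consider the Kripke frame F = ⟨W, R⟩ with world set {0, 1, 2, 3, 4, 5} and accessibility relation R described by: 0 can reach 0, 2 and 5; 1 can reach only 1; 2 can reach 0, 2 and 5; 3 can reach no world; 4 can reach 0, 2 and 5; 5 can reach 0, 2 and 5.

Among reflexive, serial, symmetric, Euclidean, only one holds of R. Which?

Euclidean

Reflexive: no — 3 is not related to itself.
Serial: no — 3 has no R-successor.
Symmetric: no — 4 R 0 but not 0 R 4.
Euclidean: yes — any two successors of a common world are R-related.
Only Euclidean holds.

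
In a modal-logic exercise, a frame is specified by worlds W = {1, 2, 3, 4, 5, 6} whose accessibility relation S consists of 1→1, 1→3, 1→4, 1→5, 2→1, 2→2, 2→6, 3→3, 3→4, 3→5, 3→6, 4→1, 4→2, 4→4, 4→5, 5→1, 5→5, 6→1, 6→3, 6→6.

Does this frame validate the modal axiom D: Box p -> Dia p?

The schema D characterises exactly the serial frames.
Serial: yes — every world has a successor (e.g. 1 S 1).

Yes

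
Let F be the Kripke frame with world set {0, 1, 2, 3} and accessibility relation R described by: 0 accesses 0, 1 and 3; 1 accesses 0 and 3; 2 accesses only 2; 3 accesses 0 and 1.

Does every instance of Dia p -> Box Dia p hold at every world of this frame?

Axiom 5 corresponds to the accessibility relation being Euclidean.
Euclidean: no — 0 R 1 and 0 R 1, but not 1 R 1.

No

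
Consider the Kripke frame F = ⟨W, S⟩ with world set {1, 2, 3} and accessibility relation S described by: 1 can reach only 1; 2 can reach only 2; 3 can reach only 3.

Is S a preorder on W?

Reflexive: yes — every world is S-related to itself.
Transitive: yes — every two-step S-path is closed by a direct edge.
So S is a preorder.

Yes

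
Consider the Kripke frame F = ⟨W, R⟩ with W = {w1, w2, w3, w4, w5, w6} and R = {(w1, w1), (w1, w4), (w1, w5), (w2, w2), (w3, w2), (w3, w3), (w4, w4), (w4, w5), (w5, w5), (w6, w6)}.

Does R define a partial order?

Reflexive: yes — every world is R-related to itself.
Transitive: yes — every two-step R-path is closed by a direct edge.
Antisymmetric: yes — no distinct pair is related both ways.
So R is a partial order.

Yes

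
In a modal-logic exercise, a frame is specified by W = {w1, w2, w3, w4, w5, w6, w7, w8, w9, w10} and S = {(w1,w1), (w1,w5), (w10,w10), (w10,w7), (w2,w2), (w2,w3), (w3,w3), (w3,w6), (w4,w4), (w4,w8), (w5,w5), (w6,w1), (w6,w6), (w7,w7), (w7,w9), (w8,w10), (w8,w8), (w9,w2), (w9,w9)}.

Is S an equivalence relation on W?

Reflexive: yes — every world is S-related to itself.
Symmetric: no — w1 S w5 but not w5 S w1.
Transitive: no — w10 S w7 and w7 S w9, but not w10 S w9.
So S is not an equivalence relation.

No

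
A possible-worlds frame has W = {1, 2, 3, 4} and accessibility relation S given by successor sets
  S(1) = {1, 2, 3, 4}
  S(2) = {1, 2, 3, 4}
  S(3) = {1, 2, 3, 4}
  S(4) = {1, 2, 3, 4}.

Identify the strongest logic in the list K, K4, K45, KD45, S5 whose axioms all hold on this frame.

Transitive (axiom 4): yes — every two-step S-path is closed by a direct edge.
Euclidean (axiom 5): yes — any two successors of a common world are S-related.
Serial (axiom D): yes — every world has a successor (e.g. 1 S 1).
Reflexive (axiom T): yes — every world is S-related to itself.
So F validates K, K4, K45, KD45, S5. The strongest is S5.

S5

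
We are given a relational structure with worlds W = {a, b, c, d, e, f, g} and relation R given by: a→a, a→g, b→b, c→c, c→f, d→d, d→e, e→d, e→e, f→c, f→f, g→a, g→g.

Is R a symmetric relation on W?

Symmetric: yes — every pair in R has its reverse in R.

Yes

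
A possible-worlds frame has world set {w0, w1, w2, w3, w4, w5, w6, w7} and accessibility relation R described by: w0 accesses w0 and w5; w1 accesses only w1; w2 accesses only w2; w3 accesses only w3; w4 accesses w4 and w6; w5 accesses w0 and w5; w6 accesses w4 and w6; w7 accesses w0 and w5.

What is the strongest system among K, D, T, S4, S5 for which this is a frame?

Serial (axiom D): yes — every world has a successor (e.g. w0 R w0).
Reflexive (axiom T): no — w7 is not related to itself.
Transitive (axiom 4): yes — every two-step R-path is closed by a direct edge.
Euclidean (axiom 5): yes — any two successors of a common world are R-related.
So F validates K, D; T would additionally require R to be reflexive. The strongest is D.

D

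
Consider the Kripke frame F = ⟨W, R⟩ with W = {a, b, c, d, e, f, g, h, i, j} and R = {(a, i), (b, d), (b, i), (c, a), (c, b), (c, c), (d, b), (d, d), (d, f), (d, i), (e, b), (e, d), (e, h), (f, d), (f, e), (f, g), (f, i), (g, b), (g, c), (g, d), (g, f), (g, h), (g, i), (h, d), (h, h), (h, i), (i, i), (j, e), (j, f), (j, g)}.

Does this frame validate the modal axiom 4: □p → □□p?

No

The schema 4 characterises exactly the transitive frames.
Transitive: no — b R d and d R f, but not b R f.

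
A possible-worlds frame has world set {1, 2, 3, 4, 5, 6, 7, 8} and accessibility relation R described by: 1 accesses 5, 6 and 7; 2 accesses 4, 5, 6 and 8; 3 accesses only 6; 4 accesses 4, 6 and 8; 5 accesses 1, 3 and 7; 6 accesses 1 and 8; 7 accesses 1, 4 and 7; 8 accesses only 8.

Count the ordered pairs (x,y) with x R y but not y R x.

11

Enumerating: (2,4), (2,5), (2,6), (2,8), (3,6), (4,6), (4,8), (5,3), (5,7), (6,8), (7,4).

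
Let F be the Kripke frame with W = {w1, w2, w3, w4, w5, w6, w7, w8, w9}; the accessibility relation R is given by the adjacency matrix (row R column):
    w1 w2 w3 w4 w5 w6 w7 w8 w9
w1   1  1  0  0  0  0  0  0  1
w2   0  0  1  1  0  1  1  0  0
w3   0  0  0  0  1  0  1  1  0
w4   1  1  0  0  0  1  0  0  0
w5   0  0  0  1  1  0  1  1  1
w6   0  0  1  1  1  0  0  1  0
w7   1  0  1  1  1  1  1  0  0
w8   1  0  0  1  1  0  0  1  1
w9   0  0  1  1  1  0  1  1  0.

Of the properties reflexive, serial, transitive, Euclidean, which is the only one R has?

serial

Reflexive: no — w2 is not related to itself.
Serial: yes — every world has a successor (e.g. w1 R w1).
Transitive: no — w1 R w2 and w2 R w3, but not w1 R w3.
Euclidean: no — w1 R w2 and w1 R w9, but not w2 R w9.
Only serial holds.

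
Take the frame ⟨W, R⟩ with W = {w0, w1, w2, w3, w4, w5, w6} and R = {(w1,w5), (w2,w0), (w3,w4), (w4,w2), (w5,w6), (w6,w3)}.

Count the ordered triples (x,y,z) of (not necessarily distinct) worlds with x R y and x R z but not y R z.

6

Enumerating: (w1,w5,w5), (w2,w0,w0), (w3,w4,w4), (w4,w2,w2), (w5,w6,w6), (w6,w3,w3).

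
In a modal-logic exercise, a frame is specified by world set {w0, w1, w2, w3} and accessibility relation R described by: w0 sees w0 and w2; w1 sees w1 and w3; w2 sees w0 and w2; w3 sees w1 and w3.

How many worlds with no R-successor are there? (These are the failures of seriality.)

R is serial; there are no such worlds.

0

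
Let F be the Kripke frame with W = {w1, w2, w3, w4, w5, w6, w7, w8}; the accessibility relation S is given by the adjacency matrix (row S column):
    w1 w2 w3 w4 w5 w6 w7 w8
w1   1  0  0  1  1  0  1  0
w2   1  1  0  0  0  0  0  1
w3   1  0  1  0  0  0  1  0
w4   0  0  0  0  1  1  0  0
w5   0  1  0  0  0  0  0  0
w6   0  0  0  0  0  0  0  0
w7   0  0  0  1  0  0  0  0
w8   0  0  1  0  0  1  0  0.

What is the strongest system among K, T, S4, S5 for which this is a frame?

Reflexive (axiom T): no — w4 is not related to itself.
Transitive (axiom 4): no — w1 S w4 and w4 S w6, but not w1 S w6.
Euclidean (axiom 5): no — w1 S w4 and w1 S w7, but not w4 S w7.
So F validates K; T would additionally require S to be reflexive. The strongest is K.

K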